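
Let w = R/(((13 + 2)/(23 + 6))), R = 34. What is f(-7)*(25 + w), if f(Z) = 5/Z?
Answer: -1361/21 ≈ -64.810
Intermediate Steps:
w = 986/15 (w = 34/(((13 + 2)/(23 + 6))) = 34/((15/29)) = 34/((15*(1/29))) = 34/(15/29) = 34*(29/15) = 986/15 ≈ 65.733)
f(-7)*(25 + w) = (5/(-7))*(25 + 986/15) = (5*(-⅐))*(1361/15) = -5/7*1361/15 = -1361/21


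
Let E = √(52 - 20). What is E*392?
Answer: 1568*√2 ≈ 2217.5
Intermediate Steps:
E = 4*√2 (E = √32 = 4*√2 ≈ 5.6569)
E*392 = (4*√2)*392 = 1568*√2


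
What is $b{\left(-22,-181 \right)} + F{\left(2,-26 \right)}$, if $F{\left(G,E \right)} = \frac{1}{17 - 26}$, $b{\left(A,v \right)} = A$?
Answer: $- \frac{199}{9} \approx -22.111$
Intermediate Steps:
$F{\left(G,E \right)} = - \frac{1}{9}$ ($F{\left(G,E \right)} = \frac{1}{-9} = - \frac{1}{9}$)
$b{\left(-22,-181 \right)} + F{\left(2,-26 \right)} = -22 - \frac{1}{9} = - \frac{199}{9}$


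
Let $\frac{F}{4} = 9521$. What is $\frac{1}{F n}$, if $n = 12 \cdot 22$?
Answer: $\frac{1}{10054176} \approx 9.9461 \cdot 10^{-8}$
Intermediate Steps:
$F = 38084$ ($F = 4 \cdot 9521 = 38084$)
$n = 264$
$\frac{1}{F n} = \frac{1}{38084 \cdot 264} = \frac{1}{38084} \cdot \frac{1}{264} = \frac{1}{10054176}$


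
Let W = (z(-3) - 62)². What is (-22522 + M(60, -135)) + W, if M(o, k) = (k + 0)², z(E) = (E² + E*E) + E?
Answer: -2088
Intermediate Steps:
z(E) = E + 2*E² (z(E) = (E² + E²) + E = 2*E² + E = E + 2*E²)
M(o, k) = k²
W = 2209 (W = (-3*(1 + 2*(-3)) - 62)² = (-3*(1 - 6) - 62)² = (-3*(-5) - 62)² = (15 - 62)² = (-47)² = 2209)
(-22522 + M(60, -135)) + W = (-22522 + (-135)²) + 2209 = (-22522 + 18225) + 2209 = -4297 + 2209 = -2088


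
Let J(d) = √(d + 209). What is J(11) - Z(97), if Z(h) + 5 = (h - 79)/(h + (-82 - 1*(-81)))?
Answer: 77/16 + 2*√55 ≈ 19.645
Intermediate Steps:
J(d) = √(209 + d)
Z(h) = -5 + (-79 + h)/(-1 + h) (Z(h) = -5 + (h - 79)/(h + (-82 - 1*(-81))) = -5 + (-79 + h)/(h + (-82 + 81)) = -5 + (-79 + h)/(h - 1) = -5 + (-79 + h)/(-1 + h))
J(11) - Z(97) = √(209 + 11) - 2*(-37 - 2*97)/(-1 + 97) = √220 - 2*(-37 - 194)/96 = 2*√55 - 2*(-231)/96 = 2*√55 - 1*(-77/16) = 2*√55 + 77/16 = 77/16 + 2*√55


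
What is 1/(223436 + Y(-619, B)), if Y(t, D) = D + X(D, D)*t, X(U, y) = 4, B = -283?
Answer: 1/220677 ≈ 4.5315e-6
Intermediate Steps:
Y(t, D) = D + 4*t
1/(223436 + Y(-619, B)) = 1/(223436 + (-283 + 4*(-619))) = 1/(223436 + (-283 - 2476)) = 1/(223436 - 2759) = 1/220677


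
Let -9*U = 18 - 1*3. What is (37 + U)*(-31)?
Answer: -3286/3 ≈ -1095.3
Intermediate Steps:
U = -5/3 (U = -(18 - 1*3)/9 = -(18 - 3)/9 = -1/9*15 = -5/3 ≈ -1.6667)
(37 + U)*(-31) = (37 - 5/3)*(-31) = (106/3)*(-31) = -3286/3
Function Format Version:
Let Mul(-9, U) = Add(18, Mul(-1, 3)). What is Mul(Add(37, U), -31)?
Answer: Rational(-3286, 3) ≈ -1095.3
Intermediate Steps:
U = Rational(-5, 3) (U = Mul(Rational(-1, 9), Add(18, Mul(-1, 3))) = Mul(Rational(-1, 9), Add(18, -3)) = Mul(Rational(-1, 9), 15) = Rational(-5, 3) ≈ -1.6667)
Mul(Add(37, U), -31) = Mul(Add(37, Rational(-5, 3)), -31) = Mul(Rational(106, 3), -31) = Rational(-3286, 3)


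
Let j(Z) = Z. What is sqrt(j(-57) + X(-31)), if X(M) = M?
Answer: 2*I*sqrt(22) ≈ 9.3808*I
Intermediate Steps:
sqrt(j(-57) + X(-31)) = sqrt(-57 - 31) = sqrt(-88) = 2*I*sqrt(22)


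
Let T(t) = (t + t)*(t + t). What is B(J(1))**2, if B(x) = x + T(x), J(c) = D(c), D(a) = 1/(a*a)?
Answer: 25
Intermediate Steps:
D(a) = a**(-2) (D(a) = 1/(a**2) = a**(-2))
T(t) = 4*t**2 (T(t) = (2*t)*(2*t) = 4*t**2)
J(c) = c**(-2)
B(x) = x + 4*x**2
B(J(1))**2 = ((1 + 4/1**2)/1**2)**2 = (1*(1 + 4*1))**2 = (1*(1 + 4))**2 = (1*5)**2 = 5**2 = 25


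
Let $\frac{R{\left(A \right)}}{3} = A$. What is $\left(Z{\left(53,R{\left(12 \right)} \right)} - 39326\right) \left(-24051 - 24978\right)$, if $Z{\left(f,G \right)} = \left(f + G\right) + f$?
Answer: $1921152336$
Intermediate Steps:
$R{\left(A \right)} = 3 A$
$Z{\left(f,G \right)} = G + 2 f$ ($Z{\left(f,G \right)} = \left(G + f\right) + f = G + 2 f$)
$\left(Z{\left(53,R{\left(12 \right)} \right)} - 39326\right) \left(-24051 - 24978\right) = \left(\left(3 \cdot 12 + 2 \cdot 53\right) - 39326\right) \left(-24051 - 24978\right) = \left(\left(36 + 106\right) - 39326\right) \left(-49029\right) = \left(142 - 39326\right) \left(-49029\right) = \left(-39184\right) \left(-49029\right) = 1921152336$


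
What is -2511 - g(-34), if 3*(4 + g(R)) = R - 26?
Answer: -2487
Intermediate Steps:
g(R) = -38/3 + R/3 (g(R) = -4 + (R - 26)/3 = -4 + (-26 + R)/3 = -4 + (-26/3 + R/3) = -38/3 + R/3)
-2511 - g(-34) = -2511 - (-38/3 + (⅓)*(-34)) = -2511 - (-38/3 - 34/3) = -2511 - 1*(-24) = -2511 + 24 = -2487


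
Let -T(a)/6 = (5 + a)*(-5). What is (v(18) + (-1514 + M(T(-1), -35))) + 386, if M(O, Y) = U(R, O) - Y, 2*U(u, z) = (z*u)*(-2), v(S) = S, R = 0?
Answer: -1075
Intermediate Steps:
T(a) = 150 + 30*a (T(a) = -6*(5 + a)*(-5) = -6*(-25 - 5*a) = 150 + 30*a)
U(u, z) = -u*z (U(u, z) = ((z*u)*(-2))/2 = ((u*z)*(-2))/2 = (-2*u*z)/2 = -u*z)
M(O, Y) = -Y (M(O, Y) = -1*0*O - Y = 0 - Y = -Y)
(v(18) + (-1514 + M(T(-1), -35))) + 386 = (18 + (-1514 - 1*(-35))) + 386 = (18 + (-1514 + 35)) + 386 = (18 - 1479) + 386 = -1461 + 386 = -1075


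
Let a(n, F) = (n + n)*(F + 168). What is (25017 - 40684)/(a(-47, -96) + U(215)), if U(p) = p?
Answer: 15667/6553 ≈ 2.3908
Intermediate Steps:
a(n, F) = 2*n*(168 + F) (a(n, F) = (2*n)*(168 + F) = 2*n*(168 + F))
(25017 - 40684)/(a(-47, -96) + U(215)) = (25017 - 40684)/(2*(-47)*(168 - 96) + 215) = -15667/(2*(-47)*72 + 215) = -15667/(-6768 + 215) = -15667/(-6553) = -15667*(-1/6553) = 15667/6553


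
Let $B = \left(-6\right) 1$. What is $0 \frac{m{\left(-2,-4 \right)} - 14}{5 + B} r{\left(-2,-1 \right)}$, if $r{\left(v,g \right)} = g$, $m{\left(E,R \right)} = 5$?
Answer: $0$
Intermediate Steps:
$B = -6$
$0 \frac{m{\left(-2,-4 \right)} - 14}{5 + B} r{\left(-2,-1 \right)} = 0 \frac{5 - 14}{5 - 6} \left(-1\right) = 0 \left(- \frac{9}{-1}\right) \left(-1\right) = 0 \left(\left(-9\right) \left(-1\right)\right) \left(-1\right) = 0 \cdot 9 \left(-1\right) = 0 \left(-1\right) = 0$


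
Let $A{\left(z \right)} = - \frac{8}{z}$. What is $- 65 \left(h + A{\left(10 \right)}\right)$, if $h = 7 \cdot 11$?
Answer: $-4953$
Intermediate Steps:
$h = 77$
$- 65 \left(h + A{\left(10 \right)}\right) = - 65 \left(77 - \frac{8}{10}\right) = - 65 \left(77 - \frac{4}{5}\right) = \left(-65\right) \frac{381}{5} = -4953$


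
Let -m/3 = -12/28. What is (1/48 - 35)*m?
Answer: -5037/112 ≈ -44.973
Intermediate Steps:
m = 9/7 (m = -(-36)/28 = -3*(-3/7) = 9/7 ≈ 1.2857)
(1/48 - 35)*m = (1/48 - 35)*(9/7) = -1679/48*9/7 = -5037/112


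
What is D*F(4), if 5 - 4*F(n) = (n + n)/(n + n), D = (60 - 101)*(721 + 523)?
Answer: -51004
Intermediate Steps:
D = -51004 (D = -41*1244 = -51004)
F(n) = 1 (F(n) = 5/4 - (n + n)/(4*(n + n)) = 5/4 - 2*n/(4*(2*n)) = 5/4 - 2*n*1/(2*n)/4 = 5/4 - ¼*1 = 5/4 - ¼ = 1)
D*F(4) = -51004*1 = -51004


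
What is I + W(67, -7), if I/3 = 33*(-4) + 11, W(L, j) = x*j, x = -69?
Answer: 120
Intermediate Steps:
W(L, j) = -69*j
I = -363 (I = 3*(33*(-4) + 11) = 3*(-132 + 11) = 3*(-121) = -363)
I + W(67, -7) = -363 - 69*(-7) = -363 + 483 = 120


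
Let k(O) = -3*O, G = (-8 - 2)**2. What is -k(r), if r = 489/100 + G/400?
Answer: 771/50 ≈ 15.420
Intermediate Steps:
G = 100 (G = (-10)**2 = 100)
r = 257/50 (r = 489/100 + 100/400 = 489*(1/100) + 100*(1/400) = 489/100 + 1/4 = 257/50 ≈ 5.1400)
-k(r) = -(-3)*257/50 = -1*(-771/50) = 771/50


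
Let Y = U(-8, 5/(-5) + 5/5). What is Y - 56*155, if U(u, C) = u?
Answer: -8688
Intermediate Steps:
Y = -8
Y - 56*155 = -8 - 56*155 = -8 - 8680 = -8688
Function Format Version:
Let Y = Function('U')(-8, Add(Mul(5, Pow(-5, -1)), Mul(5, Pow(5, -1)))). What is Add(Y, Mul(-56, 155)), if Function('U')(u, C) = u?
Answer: -8688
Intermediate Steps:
Y = -8
Add(Y, Mul(-56, 155)) = Add(-8, Mul(-56, 155)) = Add(-8, -8680) = -8688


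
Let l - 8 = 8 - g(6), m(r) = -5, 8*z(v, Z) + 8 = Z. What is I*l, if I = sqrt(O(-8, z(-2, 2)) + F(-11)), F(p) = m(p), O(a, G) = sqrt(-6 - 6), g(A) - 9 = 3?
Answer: 4*sqrt(-5 + 2*I*sqrt(3)) ≈ 2.9431 + 9.4161*I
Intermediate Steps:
z(v, Z) = -1 + Z/8
g(A) = 12 (g(A) = 9 + 3 = 12)
O(a, G) = 2*I*sqrt(3) (O(a, G) = sqrt(-12) = 2*I*sqrt(3))
l = 4 (l = 8 + (8 - 1*12) = 8 + (8 - 12) = 8 - 4 = 4)
F(p) = -5
I = sqrt(-5 + 2*I*sqrt(3)) (I = sqrt(2*I*sqrt(3) - 5) = sqrt(-5 + 2*I*sqrt(3)) ≈ 0.73579 + 2.354*I)
I*l = sqrt(-5 + 2*I*sqrt(3))*4 = 4*sqrt(-5 + 2*I*sqrt(3))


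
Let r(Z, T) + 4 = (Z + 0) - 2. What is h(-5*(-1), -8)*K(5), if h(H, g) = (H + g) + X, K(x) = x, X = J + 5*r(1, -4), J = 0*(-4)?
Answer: -140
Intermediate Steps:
J = 0
r(Z, T) = -6 + Z (r(Z, T) = -4 + ((Z + 0) - 2) = -4 + (Z - 2) = -4 + (-2 + Z) = -6 + Z)
X = -25 (X = 0 + 5*(-6 + 1) = 0 + 5*(-5) = 0 - 25 = -25)
h(H, g) = -25 + H + g (h(H, g) = (H + g) - 25 = -25 + H + g)
h(-5*(-1), -8)*K(5) = (-25 - 5*(-1) - 8)*5 = (-25 + 5 - 8)*5 = -28*5 = -140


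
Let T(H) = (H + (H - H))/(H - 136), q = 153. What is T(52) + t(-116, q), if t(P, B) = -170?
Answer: -3583/21 ≈ -170.62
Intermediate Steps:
T(H) = H/(-136 + H) (T(H) = (H + 0)/(-136 + H) = H/(-136 + H))
T(52) + t(-116, q) = 52/(-136 + 52) - 170 = 52/(-84) - 170 = 52*(-1/84) - 170 = -13/21 - 170 = -3583/21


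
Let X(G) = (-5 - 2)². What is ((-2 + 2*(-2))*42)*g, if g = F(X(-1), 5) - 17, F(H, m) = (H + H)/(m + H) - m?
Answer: 15260/3 ≈ 5086.7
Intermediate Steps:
X(G) = 49 (X(G) = (-7)² = 49)
F(H, m) = -m + 2*H/(H + m) (F(H, m) = (2*H)/(H + m) - m = 2*H/(H + m) - m = -m + 2*H/(H + m))
g = -545/27 (g = (-1*5² + 2*49 - 1*49*5)/(49 + 5) - 17 = (-1*25 + 98 - 245)/54 - 17 = (-25 + 98 - 245)/54 - 17 = (1/54)*(-172) - 17 = -86/27 - 17 = -545/27 ≈ -20.185)
((-2 + 2*(-2))*42)*g = ((-2 + 2*(-2))*42)*(-545/27) = ((-2 - 4)*42)*(-545/27) = -6*42*(-545/27) = -252*(-545/27) = 15260/3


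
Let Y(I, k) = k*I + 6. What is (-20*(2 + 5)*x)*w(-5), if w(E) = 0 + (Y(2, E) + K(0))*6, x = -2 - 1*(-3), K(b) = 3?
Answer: 840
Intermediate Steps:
Y(I, k) = 6 + I*k (Y(I, k) = I*k + 6 = 6 + I*k)
x = 1 (x = -2 + 3 = 1)
w(E) = 54 + 12*E (w(E) = 0 + ((6 + 2*E) + 3)*6 = 0 + (9 + 2*E)*6 = 0 + (54 + 12*E) = 54 + 12*E)
(-20*(2 + 5)*x)*w(-5) = (-20*(2 + 5))*(54 + 12*(-5)) = (-140)*(54 - 60) = -20*7*(-6) = -140*(-6) = 840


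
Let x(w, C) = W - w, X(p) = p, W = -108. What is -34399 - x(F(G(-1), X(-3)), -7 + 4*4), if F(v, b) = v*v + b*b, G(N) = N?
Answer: -34281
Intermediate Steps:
F(v, b) = b² + v² (F(v, b) = v² + b² = b² + v²)
x(w, C) = -108 - w
-34399 - x(F(G(-1), X(-3)), -7 + 4*4) = -34399 - (-108 - ((-3)² + (-1)²)) = -34399 - (-108 - (9 + 1)) = -34399 - (-108 - 1*10) = -34399 - (-108 - 10) = -34399 - 1*(-118) = -34399 + 118 = -34281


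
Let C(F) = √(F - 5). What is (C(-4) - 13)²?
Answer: 160 - 78*I ≈ 160.0 - 78.0*I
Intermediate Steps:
C(F) = √(-5 + F)
(C(-4) - 13)² = (√(-5 - 4) - 13)² = (√(-9) - 13)² = (3*I - 13)² = (-13 + 3*I)²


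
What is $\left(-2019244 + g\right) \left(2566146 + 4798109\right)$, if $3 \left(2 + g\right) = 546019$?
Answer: $- \frac{40589704204345}{3} \approx -1.353 \cdot 10^{13}$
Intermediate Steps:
$g = \frac{546013}{3}$ ($g = -2 + \frac{1}{3} \cdot 546019 = -2 + \frac{546019}{3} = \frac{546013}{3} \approx 1.82 \cdot 10^{5}$)
$\left(-2019244 + g\right) \left(2566146 + 4798109\right) = \left(-2019244 + \frac{546013}{3}\right) \left(2566146 + 4798109\right) = \left(- \frac{5511719}{3}\right) 7364255 = - \frac{40589704204345}{3}$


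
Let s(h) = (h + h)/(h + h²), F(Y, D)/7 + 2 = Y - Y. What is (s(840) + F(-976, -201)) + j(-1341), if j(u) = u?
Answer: -1139553/841 ≈ -1355.0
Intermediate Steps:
F(Y, D) = -14 (F(Y, D) = -14 + 7*(Y - Y) = -14 + 7*0 = -14 + 0 = -14)
s(h) = 2*h/(h + h²) (s(h) = (2*h)/(h + h²) = 2*h/(h + h²))
(s(840) + F(-976, -201)) + j(-1341) = (2/(1 + 840) - 14) - 1341 = (2/841 - 14) - 1341 = -11772/841 - 1341 = -1139553/841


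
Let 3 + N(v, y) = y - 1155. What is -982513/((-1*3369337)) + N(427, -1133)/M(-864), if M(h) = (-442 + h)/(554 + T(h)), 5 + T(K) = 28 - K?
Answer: 11124579849525/4400354122 ≈ 2528.1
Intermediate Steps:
N(v, y) = -1158 + y (N(v, y) = -3 + (y - 1155) = -3 + (-1155 + y) = -1158 + y)
T(K) = 23 - K (T(K) = -5 + (28 - K) = 23 - K)
M(h) = (-442 + h)/(577 - h) (M(h) = (-442 + h)/(554 + (23 - h)) = (-442 + h)/(577 - h))
-982513/((-1*3369337)) + N(427, -1133)/M(-864) = -982513/((-1*3369337)) + (-1158 - 1133)/(((442 - 1*(-864))/(-577 - 864))) = -982513/(-3369337) - 2291*(-1441/(442 + 864)) = -982513*(-1/3369337) - 2291/((-1/1441*1306)) = 982513/3369337 - 2291/(-1306/1441) = 982513/3369337 - 2291*(-1441/1306) = 982513/3369337 + 3301331/1306 = 11124579849525/4400354122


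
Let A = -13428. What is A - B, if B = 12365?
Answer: -25793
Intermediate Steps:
A - B = -13428 - 1*12365 = -13428 - 12365 = -25793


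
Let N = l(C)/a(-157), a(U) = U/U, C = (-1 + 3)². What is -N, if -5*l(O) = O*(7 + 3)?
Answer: 8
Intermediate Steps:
C = 4 (C = 2² = 4)
a(U) = 1
l(O) = -2*O (l(O) = -O*(7 + 3)/5 = -O*10/5 = -2*O)
N = -8 (N = -2*4/1 = -8*1 = -8)
-N = -1*(-8) = 8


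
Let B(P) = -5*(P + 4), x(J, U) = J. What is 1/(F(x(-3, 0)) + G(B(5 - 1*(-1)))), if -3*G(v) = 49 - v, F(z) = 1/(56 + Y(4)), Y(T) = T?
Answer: -60/1979 ≈ -0.030318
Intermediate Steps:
F(z) = 1/60 (F(z) = 1/(56 + 4) = 1/60)
B(P) = -20 - 5*P (B(P) = -5*(4 + P) = -20 - 5*P)
G(v) = -49/3 + v/3 (G(v) = -(49 - v)/3 = -49/3 + v/3)
1/(F(x(-3, 0)) + G(B(5 - 1*(-1)))) = 1/(1/60 + (-49/3 + (-20 - 5*(5 - 1*(-1)))/3)) = 1/(1/60 + (-49/3 + (-20 - 5*(5 + 1))/3)) = 1/(1/60 + (-49/3 + (-20 - 5*6)/3)) = 1/(1/60 + (-49/3 + (-20 - 30)/3)) = 1/(1/60 + (-49/3 + (⅓)*(-50))) = 1/(1/60 + (-49/3 - 50/3)) = 1/(1/60 - 33) = 1/(-1979/60) = -60/1979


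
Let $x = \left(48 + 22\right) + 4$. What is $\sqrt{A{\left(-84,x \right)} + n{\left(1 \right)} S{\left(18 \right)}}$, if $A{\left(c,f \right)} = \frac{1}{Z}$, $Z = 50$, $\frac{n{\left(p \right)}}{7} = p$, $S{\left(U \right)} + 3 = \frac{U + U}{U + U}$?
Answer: $\frac{i \sqrt{1398}}{10} \approx 3.739 i$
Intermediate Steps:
$S{\left(U \right)} = -2$ ($S{\left(U \right)} = -3 + \frac{U + U}{U + U} = -3 + \frac{2 U}{2 U} = -3 + 2 U \frac{1}{2 U} = -3 + 1 = -2$)
$n{\left(p \right)} = 7 p$
$x = 74$ ($x = 70 + 4 = 74$)
$A{\left(c,f \right)} = \frac{1}{50}$
$\sqrt{A{\left(-84,x \right)} + n{\left(1 \right)} S{\left(18 \right)}} = \sqrt{\frac{1}{50} + 7 \cdot 1 \left(-2\right)} = \sqrt{\frac{1}{50} + 7 \left(-2\right)} = \sqrt{\frac{1}{50} - 14} = \sqrt{- \frac{699}{50}} = \frac{i \sqrt{1398}}{10}$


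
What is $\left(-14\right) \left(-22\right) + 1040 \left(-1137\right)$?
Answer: $-1182172$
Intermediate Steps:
$\left(-14\right) \left(-22\right) + 1040 \left(-1137\right) = 308 - 1182480 = -1182172$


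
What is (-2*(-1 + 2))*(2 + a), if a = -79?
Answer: 154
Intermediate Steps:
(-2*(-1 + 2))*(2 + a) = (-2*(-1 + 2))*(2 - 79) = -2*1*(-77) = -2*(-77) = 154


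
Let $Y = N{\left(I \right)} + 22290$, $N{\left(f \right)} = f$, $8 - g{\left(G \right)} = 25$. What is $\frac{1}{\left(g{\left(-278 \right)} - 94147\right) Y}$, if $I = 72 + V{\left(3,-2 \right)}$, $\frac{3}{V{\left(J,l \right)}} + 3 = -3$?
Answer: $- \frac{1}{2105648286} \approx -4.7491 \cdot 10^{-10}$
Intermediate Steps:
$g{\left(G \right)} = -17$ ($g{\left(G \right)} = 8 - 25 = -17$)
$V{\left(J,l \right)} = - \frac{1}{2}$ ($V{\left(J,l \right)} = \frac{3}{-3 - 3} = \frac{3}{-6} = 3 \left(- \frac{1}{6}\right) = - \frac{1}{2}$)
$I = \frac{143}{2}$ ($I = 72 - \frac{1}{2} = \frac{143}{2} \approx 71.5$)
$Y = \frac{44723}{2}$ ($Y = \frac{143}{2} + 22290 = \frac{44723}{2} \approx 22362.0$)
$\frac{1}{\left(g{\left(-278 \right)} - 94147\right) Y} = \frac{1}{\left(-17 - 94147\right) \frac{44723}{2}} = \frac{1}{-94164} \cdot \frac{2}{44723} = \left(- \frac{1}{94164}\right) \frac{2}{44723} = - \frac{1}{2105648286}$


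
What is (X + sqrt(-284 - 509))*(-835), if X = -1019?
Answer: 850865 - 835*I*sqrt(793) ≈ 8.5087e+5 - 23514.0*I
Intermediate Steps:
(X + sqrt(-284 - 509))*(-835) = (-1019 + sqrt(-284 - 509))*(-835) = (-1019 + sqrt(-793))*(-835) = (-1019 + I*sqrt(793))*(-835) = 850865 - 835*I*sqrt(793)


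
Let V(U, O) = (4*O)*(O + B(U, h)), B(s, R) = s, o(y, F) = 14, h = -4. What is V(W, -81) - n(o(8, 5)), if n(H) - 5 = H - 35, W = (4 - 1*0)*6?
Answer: 18484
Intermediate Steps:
W = 24 (W = (4 + 0)*6 = 4*6 = 24)
n(H) = -30 + H (n(H) = 5 + (H - 35) = 5 + (-35 + H) = -30 + H)
V(U, O) = 4*O*(O + U) (V(U, O) = (4*O)*(O + U) = 4*O*(O + U))
V(W, -81) - n(o(8, 5)) = 4*(-81)*(-81 + 24) - (-30 + 14) = 4*(-81)*(-57) - 1*(-16) = 18468 + 16 = 18484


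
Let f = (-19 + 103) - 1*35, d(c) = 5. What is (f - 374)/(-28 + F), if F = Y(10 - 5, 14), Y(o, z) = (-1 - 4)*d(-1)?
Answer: 325/53 ≈ 6.1321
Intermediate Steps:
f = 49 (f = 84 - 35 = 49)
Y(o, z) = -25 (Y(o, z) = (-1 - 4)*5 = -5*5 = -25)
F = -25
(f - 374)/(-28 + F) = (49 - 374)/(-28 - 25) = -325/(-53) = -325*(-1/53) = 325/53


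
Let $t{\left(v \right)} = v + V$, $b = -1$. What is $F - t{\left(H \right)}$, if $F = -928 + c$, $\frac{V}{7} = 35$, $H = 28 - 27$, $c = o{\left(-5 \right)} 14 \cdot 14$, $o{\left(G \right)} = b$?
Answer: $-1370$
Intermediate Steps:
$o{\left(G \right)} = -1$
$c = -196$ ($c = \left(-1\right) 14 \cdot 14 = \left(-14\right) 14 = -196$)
$H = 1$
$V = 245$ ($V = 7 \cdot 35 = 245$)
$t{\left(v \right)} = 245 + v$ ($t{\left(v \right)} = v + 245 = 245 + v$)
$F = -1124$ ($F = -928 - 196 = -1124$)
$F - t{\left(H \right)} = -1124 - \left(245 + 1\right) = -1124 - 246 = -1370$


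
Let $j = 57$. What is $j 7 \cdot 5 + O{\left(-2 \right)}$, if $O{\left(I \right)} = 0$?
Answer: $1995$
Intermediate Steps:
$j 7 \cdot 5 + O{\left(-2 \right)} = 57 \cdot 7 \cdot 5 + 0 = 57 \cdot 35 + 0 = 1995 + 0 = 1995$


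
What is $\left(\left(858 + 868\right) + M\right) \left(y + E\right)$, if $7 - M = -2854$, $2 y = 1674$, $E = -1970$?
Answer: $-5197071$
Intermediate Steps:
$y = 837$ ($y = \frac{1}{2} \cdot 1674 = 837$)
$M = 2861$ ($M = 7 - -2854 = 7 + 2854 = 2861$)
$\left(\left(858 + 868\right) + M\right) \left(y + E\right) = \left(\left(858 + 868\right) + 2861\right) \left(837 - 1970\right) = \left(1726 + 2861\right) \left(-1133\right) = 4587 \left(-1133\right) = -5197071$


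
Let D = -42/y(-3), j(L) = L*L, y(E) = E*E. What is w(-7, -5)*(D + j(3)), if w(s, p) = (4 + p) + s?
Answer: -104/3 ≈ -34.667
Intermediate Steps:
w(s, p) = 4 + p + s
y(E) = E²
j(L) = L²
D = -14/3 (D = -42/((-3)²) = -42/9 = -42*⅑ = -14/3 ≈ -4.6667)
w(-7, -5)*(D + j(3)) = (4 - 5 - 7)*(-14/3 + 3²) = -8*(-14/3 + 9) = -8*13/3 = -104/3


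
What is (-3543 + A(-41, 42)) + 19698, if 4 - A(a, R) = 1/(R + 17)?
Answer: 953380/59 ≈ 16159.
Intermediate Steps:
A(a, R) = 4 - 1/(17 + R) (A(a, R) = 4 - 1/(R + 17) = 4 - 1/(17 + R))
(-3543 + A(-41, 42)) + 19698 = (-3543 + (67 + 4*42)/(17 + 42)) + 19698 = (-3543 + (67 + 168)/59) + 19698 = (-3543 + (1/59)*235) + 19698 = (-3543 + 235/59) + 19698 = -208802/59 + 19698 = 953380/59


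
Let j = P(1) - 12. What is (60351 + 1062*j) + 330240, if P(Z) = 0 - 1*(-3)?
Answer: 381033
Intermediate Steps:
P(Z) = 3 (P(Z) = 0 + 3 = 3)
j = -9 (j = 3 - 12 = -9)
(60351 + 1062*j) + 330240 = (60351 + 1062*(-9)) + 330240 = (60351 - 9558) + 330240 = 50793 + 330240 = 381033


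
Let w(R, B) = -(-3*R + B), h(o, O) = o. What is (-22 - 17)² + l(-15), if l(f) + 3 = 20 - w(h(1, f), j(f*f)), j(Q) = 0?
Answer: 1535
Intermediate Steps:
w(R, B) = -B + 3*R (w(R, B) = -(B - 3*R) = -B + 3*R)
l(f) = 14 (l(f) = -3 + (20 - (-1*0 + 3*1)) = -3 + (20 - (0 + 3)) = -3 + (20 - 1*3) = -3 + (20 - 3) = -3 + 17 = 14)
(-22 - 17)² + l(-15) = (-22 - 17)² + 14 = (-39)² + 14 = 1521 + 14 = 1535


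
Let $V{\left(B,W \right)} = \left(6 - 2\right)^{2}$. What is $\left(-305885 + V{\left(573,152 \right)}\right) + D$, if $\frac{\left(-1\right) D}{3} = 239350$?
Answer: $-1023919$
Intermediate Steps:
$D = -718050$ ($D = \left(-3\right) 239350 = -718050$)
$V{\left(B,W \right)} = 16$ ($V{\left(B,W \right)} = 4^{2} = 16$)
$\left(-305885 + V{\left(573,152 \right)}\right) + D = \left(-305885 + 16\right) - 718050 = -305869 - 718050 = -1023919$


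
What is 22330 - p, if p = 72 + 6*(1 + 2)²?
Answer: 22204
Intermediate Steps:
p = 126 (p = 72 + 6*3² = 72 + 6*9 = 72 + 54 = 126)
22330 - p = 22330 - 1*126 = 22330 - 126 = 22204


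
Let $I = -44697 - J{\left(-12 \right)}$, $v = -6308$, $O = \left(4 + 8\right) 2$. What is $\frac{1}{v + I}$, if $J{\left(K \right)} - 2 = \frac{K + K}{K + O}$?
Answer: $- \frac{1}{51005} \approx -1.9606 \cdot 10^{-5}$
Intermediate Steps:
$O = 24$ ($O = 12 \cdot 2 = 24$)
$J{\left(K \right)} = 2 + \frac{2 K}{24 + K}$ ($J{\left(K \right)} = 2 + \frac{K + K}{K + 24} = 2 + \frac{2 K}{24 + K}$)
$I = -44697$ ($I = -44697 - \frac{4 \left(12 - 12\right)}{24 - 12} = -44697 - 4 \cdot \frac{1}{12} \cdot 0 = -44697 - 0 = -44697 + 0 = -44697$)
$\frac{1}{v + I} = \frac{1}{-6308 - 44697} = \frac{1}{-51005} = - \frac{1}{51005}$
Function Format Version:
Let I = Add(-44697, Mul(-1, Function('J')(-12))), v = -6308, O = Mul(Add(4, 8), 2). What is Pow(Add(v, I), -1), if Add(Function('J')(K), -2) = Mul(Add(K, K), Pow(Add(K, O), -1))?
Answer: Rational(-1, 51005) ≈ -1.9606e-5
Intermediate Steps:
O = 24 (O = Mul(12, 2) = 24)
Function('J')(K) = Add(2, Mul(2, K, Pow(Add(24, K), -1))) (Function('J')(K) = Add(2, Mul(Add(K, K), Pow(Add(K, 24), -1))) = Add(2, Mul(Mul(2, K), Pow(Add(24, K), -1))) = Add(2, Mul(2, K, Pow(Add(24, K), -1))))
I = -44697 (I = Add(-44697, Mul(-1, Mul(4, Pow(Add(24, -12), -1), Add(12, -12)))) = Add(-44697, Mul(-1, Mul(4, Pow(12, -1), 0))) = Add(-44697, Mul(-1, Mul(4, Rational(1, 12), 0))) = Add(-44697, Mul(-1, 0)) = Add(-44697, 0) = -44697)
Pow(Add(v, I), -1) = Pow(Add(-6308, -44697), -1) = Pow(-51005, -1) = Rational(-1, 51005)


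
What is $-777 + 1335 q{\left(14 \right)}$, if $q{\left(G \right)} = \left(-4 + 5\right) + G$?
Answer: $19248$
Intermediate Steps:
$q{\left(G \right)} = 1 + G$
$-777 + 1335 q{\left(14 \right)} = -777 + 1335 \left(1 + 14\right) = -777 + 1335 \cdot 15 = -777 + 20025 = 19248$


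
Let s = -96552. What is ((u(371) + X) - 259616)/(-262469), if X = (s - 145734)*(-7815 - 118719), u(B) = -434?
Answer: -30657156674/262469 ≈ -1.1680e+5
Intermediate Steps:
X = 30657416724 (X = (-96552 - 145734)*(-7815 - 118719) = -242286*(-126534) = 30657416724)
((u(371) + X) - 259616)/(-262469) = ((-434 + 30657416724) - 259616)/(-262469) = (30657416290 - 259616)*(-1/262469) = 30657156674*(-1/262469) = -30657156674/262469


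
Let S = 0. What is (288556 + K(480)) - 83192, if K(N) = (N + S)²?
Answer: 435764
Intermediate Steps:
K(N) = N² (K(N) = (N + 0)² = N²)
(288556 + K(480)) - 83192 = (288556 + 480²) - 83192 = (288556 + 230400) - 83192 = 518956 - 83192 = 435764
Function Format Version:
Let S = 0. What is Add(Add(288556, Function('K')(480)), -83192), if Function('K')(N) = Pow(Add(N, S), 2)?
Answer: 435764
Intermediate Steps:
Function('K')(N) = Pow(N, 2) (Function('K')(N) = Pow(Add(N, 0), 2) = Pow(N, 2))
Add(Add(288556, Function('K')(480)), -83192) = Add(Add(288556, Pow(480, 2)), -83192) = Add(Add(288556, 230400), -83192) = Add(518956, -83192) = 435764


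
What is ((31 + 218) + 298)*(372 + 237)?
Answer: 333123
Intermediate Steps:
((31 + 218) + 298)*(372 + 237) = (249 + 298)*609 = 547*609 = 333123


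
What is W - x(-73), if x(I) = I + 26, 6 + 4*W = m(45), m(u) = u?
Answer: 227/4 ≈ 56.750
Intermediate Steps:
W = 39/4 (W = -3/2 + (¼)*45 = -3/2 + 45/4 = 39/4 ≈ 9.7500)
x(I) = 26 + I
W - x(-73) = 39/4 - (26 - 73) = 39/4 - 1*(-47) = 39/4 + 47 = 227/4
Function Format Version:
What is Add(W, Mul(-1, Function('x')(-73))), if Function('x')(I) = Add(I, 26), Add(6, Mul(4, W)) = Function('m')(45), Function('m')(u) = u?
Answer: Rational(227, 4) ≈ 56.750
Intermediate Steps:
W = Rational(39, 4) (W = Add(Rational(-3, 2), Mul(Rational(1, 4), 45)) = Add(Rational(-3, 2), Rational(45, 4)) = Rational(39, 4) ≈ 9.7500)
Function('x')(I) = Add(26, I)
Add(W, Mul(-1, Function('x')(-73))) = Add(Rational(39, 4), Mul(-1, Add(26, -73))) = Add(Rational(39, 4), Mul(-1, -47)) = Add(Rational(39, 4), 47) = Rational(227, 4)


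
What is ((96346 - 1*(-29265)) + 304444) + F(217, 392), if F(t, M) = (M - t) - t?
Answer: 430013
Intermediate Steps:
F(t, M) = M - 2*t
((96346 - 1*(-29265)) + 304444) + F(217, 392) = ((96346 - 1*(-29265)) + 304444) + (392 - 2*217) = ((96346 + 29265) + 304444) + (392 - 434) = (125611 + 304444) - 42 = 430055 - 42 = 430013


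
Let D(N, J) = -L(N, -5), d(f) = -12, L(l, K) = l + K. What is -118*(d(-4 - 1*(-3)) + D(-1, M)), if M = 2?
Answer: 708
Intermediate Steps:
L(l, K) = K + l
D(N, J) = 5 - N (D(N, J) = -(-5 + N) = 5 - N)
-118*(d(-4 - 1*(-3)) + D(-1, M)) = -118*(-12 + (5 - 1*(-1))) = -118*(-12 + (5 + 1)) = -118*(-12 + 6) = -118*(-6) = 708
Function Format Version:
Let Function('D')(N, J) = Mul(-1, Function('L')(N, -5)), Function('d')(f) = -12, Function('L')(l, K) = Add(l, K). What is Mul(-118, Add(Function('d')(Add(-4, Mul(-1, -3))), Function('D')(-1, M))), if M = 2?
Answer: 708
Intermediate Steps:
Function('L')(l, K) = Add(K, l)
Function('D')(N, J) = Add(5, Mul(-1, N)) (Function('D')(N, J) = Mul(-1, Add(-5, N)) = Add(5, Mul(-1, N)))
Mul(-118, Add(Function('d')(Add(-4, Mul(-1, -3))), Function('D')(-1, M))) = Mul(-118, Add(-12, Add(5, Mul(-1, -1)))) = Mul(-118, Add(-12, Add(5, 1))) = Mul(-118, Add(-12, 6)) = Mul(-118, -6) = 708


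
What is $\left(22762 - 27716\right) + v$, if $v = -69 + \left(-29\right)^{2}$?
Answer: $-4182$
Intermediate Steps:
$v = 772$ ($v = -69 + 841 = 772$)
$\left(22762 - 27716\right) + v = \left(22762 - 27716\right) + 772 = -4954 + 772 = -4182$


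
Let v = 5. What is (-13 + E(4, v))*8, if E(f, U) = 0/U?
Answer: -104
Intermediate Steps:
E(f, U) = 0
(-13 + E(4, v))*8 = (-13 + 0)*8 = -13*8 = -104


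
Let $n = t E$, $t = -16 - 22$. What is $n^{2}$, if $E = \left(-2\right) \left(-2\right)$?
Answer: $23104$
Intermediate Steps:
$E = 4$
$t = -38$ ($t = -16 - 22 = -38$)
$n = -152$ ($n = \left(-38\right) 4 = -152$)
$n^{2} = \left(-152\right)^{2} = 23104$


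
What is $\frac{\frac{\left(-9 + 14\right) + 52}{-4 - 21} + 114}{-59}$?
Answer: $- \frac{2793}{1475} \approx -1.8936$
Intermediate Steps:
$\frac{\frac{\left(-9 + 14\right) + 52}{-4 - 21} + 114}{-59} = \left(\frac{5 + 52}{-25} + 114\right) \left(- \frac{1}{59}\right) = \left(57 \left(- \frac{1}{25}\right) + 114\right) \left(- \frac{1}{59}\right) = \left(- \frac{57}{25} + 114\right) \left(- \frac{1}{59}\right) = \frac{2793}{25} \left(- \frac{1}{59}\right) = - \frac{2793}{1475}$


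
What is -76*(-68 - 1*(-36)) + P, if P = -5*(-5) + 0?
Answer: 2457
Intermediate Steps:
P = 25 (P = 25 + 0 = 25)
-76*(-68 - 1*(-36)) + P = -76*(-68 - 1*(-36)) + 25 = -76*(-68 + 36) + 25 = -76*(-32) + 25 = 2432 + 25 = 2457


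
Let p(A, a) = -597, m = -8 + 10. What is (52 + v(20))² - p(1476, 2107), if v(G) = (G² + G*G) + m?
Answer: 729913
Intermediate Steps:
m = 2
v(G) = 2 + 2*G² (v(G) = (G² + G*G) + 2 = (G² + G²) + 2 = 2*G² + 2 = 2 + 2*G²)
(52 + v(20))² - p(1476, 2107) = (52 + (2 + 2*20²))² - 1*(-597) = (52 + (2 + 2*400))² + 597 = (52 + (2 + 800))² + 597 = (52 + 802)² + 597 = 854² + 597 = 729316 + 597 = 729913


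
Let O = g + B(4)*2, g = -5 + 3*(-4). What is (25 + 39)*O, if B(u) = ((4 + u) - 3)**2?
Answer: 2112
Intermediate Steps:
g = -17 (g = -5 - 12 = -17)
B(u) = (1 + u)**2
O = 33 (O = -17 + (1 + 4)**2*2 = -17 + 5**2*2 = -17 + 25*2 = -17 + 50 = 33)
(25 + 39)*O = (25 + 39)*33 = 64*33 = 2112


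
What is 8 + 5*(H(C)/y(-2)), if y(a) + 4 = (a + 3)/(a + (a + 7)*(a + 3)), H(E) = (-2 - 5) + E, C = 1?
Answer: 178/11 ≈ 16.182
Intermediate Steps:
H(E) = -7 + E
y(a) = -4 + (3 + a)/(a + (3 + a)*(7 + a)) (y(a) = -4 + (a + 3)/(a + (a + 7)*(a + 3)) = -4 + (3 + a)/(a + (7 + a)*(3 + a)) = -4 + (3 + a)/(a + (3 + a)*(7 + a)))
8 + 5*(H(C)/y(-2)) = 8 + 5*((-7 + 1)/(((-81 - 43*(-2) - 4*(-2)²)/(21 + (-2)² + 11*(-2))))) = 8 + 5*(-6*(21 + 4 - 22)/(-81 + 86 - 4*4)) = 8 + 5*(-6*3/(-81 + 86 - 16)) = 8 + 5*(-6/((⅓)*(-11))) = 8 + 5*(-6/(-11/3)) = 8 + 5*(-6*(-3/11)) = 8 + 5*(18/11) = 8 + 90/11 = 178/11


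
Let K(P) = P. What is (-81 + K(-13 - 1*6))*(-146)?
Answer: 14600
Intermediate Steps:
(-81 + K(-13 - 1*6))*(-146) = (-81 + (-13 - 1*6))*(-146) = (-81 + (-13 - 6))*(-146) = (-81 - 19)*(-146) = -100*(-146) = 14600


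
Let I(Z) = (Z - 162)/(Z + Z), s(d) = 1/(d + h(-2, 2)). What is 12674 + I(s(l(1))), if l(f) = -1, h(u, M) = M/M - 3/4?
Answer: 50941/4 ≈ 12735.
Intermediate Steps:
h(u, M) = ¼ (h(u, M) = 1 - 3*¼ = 1 - ¾ = ¼)
s(d) = 1/(¼ + d) (s(d) = 1/(d + ¼) = 1/(¼ + d))
I(Z) = (-162 + Z)/(2*Z) (I(Z) = (-162 + Z)/((2*Z)) = (-162 + Z)*(1/(2*Z)) = (-162 + Z)/(2*Z))
12674 + I(s(l(1))) = 12674 + (-162 + 4/(1 + 4*(-1)))/(2*((4/(1 + 4*(-1))))) = 12674 + (-162 + 4/(1 - 4))/(2*((4/(1 - 4)))) = 12674 + (-162 + 4/(-3))/(2*((4/(-3)))) = 12674 + (-162 + 4*(-⅓))/(2*((4*(-⅓)))) = 12674 + (-162 - 4/3)/(2*(-4/3)) = 12674 + (½)*(-¾)*(-490/3) = 12674 + 245/4 = 50941/4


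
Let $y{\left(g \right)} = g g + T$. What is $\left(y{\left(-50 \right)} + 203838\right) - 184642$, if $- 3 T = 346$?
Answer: $\frac{64742}{3} \approx 21581.0$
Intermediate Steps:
$T = - \frac{346}{3}$ ($T = \left(- \frac{1}{3}\right) 346 = - \frac{346}{3} \approx -115.33$)
$y{\left(g \right)} = - \frac{346}{3} + g^{2}$ ($y{\left(g \right)} = g g - \frac{346}{3} = g^{2} - \frac{346}{3} = - \frac{346}{3} + g^{2}$)
$\left(y{\left(-50 \right)} + 203838\right) - 184642 = \left(\left(- \frac{346}{3} + \left(-50\right)^{2}\right) + 203838\right) - 184642 = \left(\left(- \frac{346}{3} + 2500\right) + 203838\right) - 184642 = \left(\frac{7154}{3} + 203838\right) - 184642 = \frac{618668}{3} - 184642 = \frac{64742}{3}$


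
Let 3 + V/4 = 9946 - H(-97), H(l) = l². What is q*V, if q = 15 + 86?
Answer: 215736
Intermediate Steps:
V = 2136 (V = -12 + 4*(9946 - 1*(-97)²) = -12 + 4*(9946 - 1*9409) = -12 + 4*(9946 - 9409) = -12 + 4*537 = -12 + 2148 = 2136)
q = 101
q*V = 101*2136 = 215736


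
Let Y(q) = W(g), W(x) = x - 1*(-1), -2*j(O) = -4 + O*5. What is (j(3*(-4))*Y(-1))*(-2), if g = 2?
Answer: -192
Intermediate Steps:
j(O) = 2 - 5*O/2 (j(O) = -(-4 + O*5)/2 = -(-4 + 5*O)/2 = 2 - 5*O/2)
W(x) = 1 + x (W(x) = x + 1 = 1 + x)
Y(q) = 3 (Y(q) = 1 + 2 = 3)
(j(3*(-4))*Y(-1))*(-2) = ((2 - 15*(-4)/2)*3)*(-2) = ((2 - 5/2*(-12))*3)*(-2) = ((2 + 30)*3)*(-2) = (32*3)*(-2) = 96*(-2) = -192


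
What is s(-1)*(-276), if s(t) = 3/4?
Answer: -207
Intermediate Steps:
s(t) = 3/4 (s(t) = 3*(1/4) = 3/4)
s(-1)*(-276) = (3/4)*(-276) = -207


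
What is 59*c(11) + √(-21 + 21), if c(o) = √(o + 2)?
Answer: 59*√13 ≈ 212.73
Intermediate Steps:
c(o) = √(2 + o)
59*c(11) + √(-21 + 21) = 59*√(2 + 11) + √(-21 + 21) = 59*√13 + √0 = 59*√13 + 0 = 59*√13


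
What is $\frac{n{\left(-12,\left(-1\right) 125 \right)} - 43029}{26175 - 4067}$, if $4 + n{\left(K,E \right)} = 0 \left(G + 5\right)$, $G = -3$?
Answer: $- \frac{43033}{22108} \approx -1.9465$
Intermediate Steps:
$n{\left(K,E \right)} = -4$ ($n{\left(K,E \right)} = -4 + 0 \left(-3 + 5\right) = -4 + 0 \cdot 2 = -4 + 0 = -4$)
$\frac{n{\left(-12,\left(-1\right) 125 \right)} - 43029}{26175 - 4067} = \frac{-4 - 43029}{26175 - 4067} = - \frac{43033}{22108}$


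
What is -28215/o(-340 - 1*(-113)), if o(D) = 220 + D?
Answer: 28215/7 ≈ 4030.7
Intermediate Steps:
-28215/o(-340 - 1*(-113)) = -28215/(220 + (-340 - 1*(-113))) = -28215/(220 + (-340 + 113)) = -28215/(220 - 227) = -28215/(-7) = -28215*(-1/7) = 28215/7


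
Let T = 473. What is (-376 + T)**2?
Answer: 9409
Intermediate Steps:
(-376 + T)**2 = (-376 + 473)**2 = 97**2 = 9409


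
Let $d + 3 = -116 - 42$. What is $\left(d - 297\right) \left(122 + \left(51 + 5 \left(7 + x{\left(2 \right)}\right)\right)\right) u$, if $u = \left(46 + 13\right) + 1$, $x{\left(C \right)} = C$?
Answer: $-5990640$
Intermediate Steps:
$d = -161$ ($d = -3 - 158 = -161$)
$u = 60$ ($u = 59 + 1 = 60$)
$\left(d - 297\right) \left(122 + \left(51 + 5 \left(7 + x{\left(2 \right)}\right)\right)\right) u = \left(-161 - 297\right) \left(122 + \left(51 + 5 \left(7 + 2\right)\right)\right) 60 = - 458 \left(122 + \left(51 + 5 \cdot 9\right)\right) 60 = - 458 \left(122 + \left(51 + 45\right)\right) 60 = - 458 \left(122 + 96\right) 60 = \left(-458\right) 218 \cdot 60 = \left(-99844\right) 60 = -5990640$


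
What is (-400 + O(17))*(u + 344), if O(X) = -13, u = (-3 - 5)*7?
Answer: -118944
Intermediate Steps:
u = -56 (u = -8*7 = -56)
(-400 + O(17))*(u + 344) = (-400 - 13)*(-56 + 344) = -413*288 = -118944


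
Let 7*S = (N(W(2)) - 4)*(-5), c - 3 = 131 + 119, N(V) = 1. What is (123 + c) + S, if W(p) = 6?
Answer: 2647/7 ≈ 378.14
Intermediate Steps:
c = 253 (c = 3 + (131 + 119) = 3 + 250 = 253)
S = 15/7 (S = ((1 - 4)*(-5))/7 = (-3*(-5))/7 = (1/7)*15 = 15/7 ≈ 2.1429)
(123 + c) + S = (123 + 253) + 15/7 = 376 + 15/7 = 2647/7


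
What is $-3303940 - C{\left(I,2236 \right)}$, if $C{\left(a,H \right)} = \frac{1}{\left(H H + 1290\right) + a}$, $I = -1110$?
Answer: $- \frac{16519290311441}{4999876} \approx -3.3039 \cdot 10^{6}$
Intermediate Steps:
$C{\left(a,H \right)} = \frac{1}{1290 + a + H^{2}}$ ($C{\left(a,H \right)} = \frac{1}{\left(H^{2} + 1290\right) + a} = \frac{1}{\left(1290 + H^{2}\right) + a} = \frac{1}{1290 + a + H^{2}}$)
$-3303940 - C{\left(I,2236 \right)} = -3303940 - \frac{1}{1290 - 1110 + 2236^{2}} = -3303940 - \frac{1}{1290 - 1110 + 4999696} = -3303940 - \frac{1}{4999876} = - \frac{16519290311441}{4999876}$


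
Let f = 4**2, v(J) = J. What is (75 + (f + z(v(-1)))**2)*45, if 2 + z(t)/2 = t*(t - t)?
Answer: 9855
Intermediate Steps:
f = 16
z(t) = -4 (z(t) = -4 + 2*(t*(t - t)) = -4 + 2*(t*0) = -4 + 2*0 = -4 + 0 = -4)
(75 + (f + z(v(-1)))**2)*45 = (75 + (16 - 4)**2)*45 = (75 + 12**2)*45 = (75 + 144)*45 = 219*45 = 9855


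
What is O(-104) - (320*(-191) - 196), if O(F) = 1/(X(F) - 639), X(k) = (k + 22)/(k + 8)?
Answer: 1878170348/30631 ≈ 61316.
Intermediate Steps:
X(k) = (22 + k)/(8 + k)
O(F) = 1/(-639 + (22 + F)/(8 + F)) (O(F) = 1/((22 + F)/(8 + F) - 639) = 1/(-639 + (22 + F)/(8 + F)))
O(-104) - (320*(-191) - 196) = (-8 - 1*(-104))/(2*(2545 + 319*(-104))) - (320*(-191) - 196) = (-8 + 104)/(2*(2545 - 33176)) - (-61120 - 196) = (½)*96/(-30631) - 1*(-61316) = (½)*(-1/30631)*96 + 61316 = -48/30631 + 61316 = 1878170348/30631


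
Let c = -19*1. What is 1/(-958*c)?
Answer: 1/18202 ≈ 5.4939e-5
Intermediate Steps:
c = -19
1/(-958*c) = 1/(-958*(-19)) = 1/18202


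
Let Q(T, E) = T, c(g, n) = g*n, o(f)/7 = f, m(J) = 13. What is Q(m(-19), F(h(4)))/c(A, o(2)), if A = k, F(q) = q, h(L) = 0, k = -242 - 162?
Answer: -13/5656 ≈ -0.0022984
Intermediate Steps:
k = -404
A = -404
o(f) = 7*f
Q(m(-19), F(h(4)))/c(A, o(2)) = 13/((-2828*2)) = 13/((-404*14)) = 13/(-5656) = 13*(-1/5656) = -13/5656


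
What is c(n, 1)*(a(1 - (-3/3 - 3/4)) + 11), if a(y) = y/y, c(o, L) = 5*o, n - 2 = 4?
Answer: 360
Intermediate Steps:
n = 6 (n = 2 + 4 = 6)
a(y) = 1
c(n, 1)*(a(1 - (-3/3 - 3/4)) + 11) = (5*6)*(1 + 11) = 30*12 = 360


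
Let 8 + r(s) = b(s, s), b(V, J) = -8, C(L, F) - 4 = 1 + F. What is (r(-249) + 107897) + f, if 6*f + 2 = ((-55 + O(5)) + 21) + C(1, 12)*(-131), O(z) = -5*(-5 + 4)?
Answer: 322514/3 ≈ 1.0750e+5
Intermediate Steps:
C(L, F) = 5 + F (C(L, F) = 4 + (1 + F) = 5 + F)
r(s) = -16 (r(s) = -8 - 8 = -16)
O(z) = 5 (O(z) = -5*(-1) = 5)
f = -1129/3 (f = -1/3 + (((-55 + 5) + 21) + (5 + 12)*(-131))/6 = -1/3 + ((-50 + 21) + 17*(-131))/6 = -1/3 + (-29 - 2227)/6 = -1/3 + (1/6)*(-2256) = -1/3 - 376 = -1129/3 ≈ -376.33)
(r(-249) + 107897) + f = (-16 + 107897) - 1129/3 = 107881 - 1129/3 = 322514/3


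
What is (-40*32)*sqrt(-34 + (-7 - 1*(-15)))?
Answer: -1280*I*sqrt(26) ≈ -6526.7*I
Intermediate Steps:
(-40*32)*sqrt(-34 + (-7 - 1*(-15))) = -1280*sqrt(-34 + (-7 + 15)) = -1280*sqrt(-34 + 8) = -1280*I*sqrt(26)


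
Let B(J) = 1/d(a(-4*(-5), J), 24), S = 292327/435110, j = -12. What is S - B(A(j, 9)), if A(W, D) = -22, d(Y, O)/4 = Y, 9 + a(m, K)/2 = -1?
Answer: 2382127/3480880 ≈ 0.68435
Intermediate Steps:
a(m, K) = -20 (a(m, K) = -18 + 2*(-1) = -18 - 2 = -20)
d(Y, O) = 4*Y
S = 292327/435110 (S = 292327*(1/435110) = 292327/435110 ≈ 0.67185)
B(J) = -1/80 (B(J) = 1/(4*(-20)) = 1/(-80) = -1/80)
S - B(A(j, 9)) = 292327/435110 - 1*(-1/80) = 292327/435110 + 1/80 = 2382127/3480880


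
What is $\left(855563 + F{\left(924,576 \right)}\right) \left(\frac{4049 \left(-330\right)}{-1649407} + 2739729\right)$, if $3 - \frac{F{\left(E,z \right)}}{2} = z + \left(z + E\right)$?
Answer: $\frac{3847493420981629041}{1649407} \approx 2.3327 \cdot 10^{12}$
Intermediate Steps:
$F{\left(E,z \right)} = 6 - 4 z - 2 E$ ($F{\left(E,z \right)} = 6 - 2 \left(z + \left(z + E\right)\right) = 6 - 2 \left(z + \left(E + z\right)\right) = 6 - 2 \left(E + 2 z\right) = 6 - \left(2 E + 4 z\right) = 6 - 4 z - 2 E$)
$\left(855563 + F{\left(924,576 \right)}\right) \left(\frac{4049 \left(-330\right)}{-1649407} + 2739729\right) = \left(855563 - 4146\right) \left(\frac{4049 \left(-330\right)}{-1649407} + 2739729\right) = \left(855563 - 4146\right) \left(\left(-1336170\right) \left(- \frac{1}{1649407}\right) + 2739729\right) = \left(855563 - 4146\right) \left(\frac{1336170}{1649407} + 2739729\right) = 851417 \cdot \frac{4518929526873}{1649407} = \frac{3847493420981629041}{1649407}$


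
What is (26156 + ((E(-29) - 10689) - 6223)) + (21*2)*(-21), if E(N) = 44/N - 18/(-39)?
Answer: 3152076/377 ≈ 8360.9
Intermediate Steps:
E(N) = 6/13 + 44/N (E(N) = 44/N - 18*(-1/39) = 44/N + 6/13 = 6/13 + 44/N)
(26156 + ((E(-29) - 10689) - 6223)) + (21*2)*(-21) = (26156 + (((6/13 + 44/(-29)) - 10689) - 6223)) + (21*2)*(-21) = (26156 + (((6/13 + 44*(-1/29)) - 10689) - 6223)) + 42*(-21) = (26156 + (((6/13 - 44/29) - 10689) - 6223)) - 882 = (26156 + ((-398/377 - 10689) - 6223)) - 882 = (26156 + (-4030151/377 - 6223)) - 882 = (26156 - 6376222/377) - 882 = 3484590/377 - 882 = 3152076/377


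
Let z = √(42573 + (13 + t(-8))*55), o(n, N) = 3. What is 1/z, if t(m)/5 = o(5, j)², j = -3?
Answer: √45763/45763 ≈ 0.0046746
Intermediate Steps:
t(m) = 45 (t(m) = 5*3² = 5*9 = 45)
z = √45763 (z = √(42573 + (13 + 45)*55) = √(42573 + 58*55) = √(42573 + 3190) = √45763 ≈ 213.92)
1/z = 1/(√45763) = √45763/45763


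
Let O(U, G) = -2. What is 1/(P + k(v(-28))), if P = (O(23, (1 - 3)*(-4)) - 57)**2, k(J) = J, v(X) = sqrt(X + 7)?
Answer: 3481/12117382 - I*sqrt(21)/12117382 ≈ 0.00028727 - 3.7818e-7*I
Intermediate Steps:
v(X) = sqrt(7 + X)
P = 3481 (P = (-2 - 57)**2 = (-59)**2 = 3481)
1/(P + k(v(-28))) = 1/(3481 + sqrt(7 - 28)) = 1/(3481 + sqrt(-21)) = 1/(3481 + I*sqrt(21))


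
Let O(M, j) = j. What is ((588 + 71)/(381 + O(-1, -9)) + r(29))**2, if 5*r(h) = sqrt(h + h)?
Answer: 18883297/3459600 + 659*sqrt(58)/930 ≈ 10.855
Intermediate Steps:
r(h) = sqrt(2)*sqrt(h)/5 (r(h) = sqrt(h + h)/5 = sqrt(2*h)/5 = (sqrt(2)*sqrt(h))/5 = sqrt(2)*sqrt(h)/5)
((588 + 71)/(381 + O(-1, -9)) + r(29))**2 = ((588 + 71)/(381 - 9) + sqrt(2)*sqrt(29)/5)**2 = (659/372 + sqrt(58)/5)**2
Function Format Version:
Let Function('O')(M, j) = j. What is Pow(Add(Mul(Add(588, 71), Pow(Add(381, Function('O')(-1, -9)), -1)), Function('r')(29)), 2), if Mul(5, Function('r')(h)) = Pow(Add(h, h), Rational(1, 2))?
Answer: Add(Rational(18883297, 3459600), Mul(Rational(659, 930), Pow(58, Rational(1, 2)))) ≈ 10.855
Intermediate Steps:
Function('r')(h) = Mul(Rational(1, 5), Pow(2, Rational(1, 2)), Pow(h, Rational(1, 2))) (Function('r')(h) = Mul(Rational(1, 5), Pow(Add(h, h), Rational(1, 2))) = Mul(Rational(1, 5), Pow(Mul(2, h), Rational(1, 2))) = Mul(Rational(1, 5), Mul(Pow(2, Rational(1, 2)), Pow(h, Rational(1, 2)))) = Mul(Rational(1, 5), Pow(2, Rational(1, 2)), Pow(h, Rational(1, 2))))
Pow(Add(Mul(Add(588, 71), Pow(Add(381, Function('O')(-1, -9)), -1)), Function('r')(29)), 2) = Pow(Add(Mul(Add(588, 71), Pow(Add(381, -9), -1)), Mul(Rational(1, 5), Pow(2, Rational(1, 2)), Pow(29, Rational(1, 2)))), 2) = Pow(Add(Mul(659, Pow(372, -1)), Mul(Rational(1, 5), Pow(58, Rational(1, 2)))), 2) = Pow(Add(Mul(659, Rational(1, 372)), Mul(Rational(1, 5), Pow(58, Rational(1, 2)))), 2) = Pow(Add(Rational(659, 372), Mul(Rational(1, 5), Pow(58, Rational(1, 2)))), 2)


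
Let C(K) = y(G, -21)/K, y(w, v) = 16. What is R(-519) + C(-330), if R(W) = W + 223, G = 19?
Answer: -48848/165 ≈ -296.05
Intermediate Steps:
R(W) = 223 + W
C(K) = 16/K
R(-519) + C(-330) = (223 - 519) + 16/(-330) = -296 + 16*(-1/330) = -296 - 8/165 = -48848/165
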